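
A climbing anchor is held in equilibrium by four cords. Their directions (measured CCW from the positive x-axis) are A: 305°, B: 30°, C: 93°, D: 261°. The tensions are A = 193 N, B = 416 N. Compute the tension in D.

Resolve: ΣF_x = 193 cos 305° + 416 cos 30° + T_C cos 93° + T_D cos 261° = 0.
        ΣF_y = 193 sin 305° + 416 sin 30° + T_C sin 93° + T_D sin 261° = 0.
The known terms sum to (471, 49.9) N, so -0.0523 T_C − 0.1564 T_D = -471 and 0.9986 T_C − 0.9877 T_D = -49.9.
Solving simultaneously: T_C = 2200 N, T_D = 2275 N.

T_D ≈ 2270 N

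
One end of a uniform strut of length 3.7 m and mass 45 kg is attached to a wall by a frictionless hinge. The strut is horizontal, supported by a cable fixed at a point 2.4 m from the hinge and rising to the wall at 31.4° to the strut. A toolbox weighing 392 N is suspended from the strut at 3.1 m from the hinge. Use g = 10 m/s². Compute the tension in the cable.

T ≈ 1640 N

Take torques about the hinge: T sin 31.4° · 2.4 = 45×10×1.85 + 392×3.1 = 2047.7 N·m.
So T = 2047.7 / (0.5210 × 2.4) = 1637.6 N.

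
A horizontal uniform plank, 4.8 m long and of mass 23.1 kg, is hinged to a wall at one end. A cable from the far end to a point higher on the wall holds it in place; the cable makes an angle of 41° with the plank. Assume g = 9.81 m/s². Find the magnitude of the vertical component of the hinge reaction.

Take torques about the hinge: T sin 41° · 4.8 = 23.1×9.81×2.4 = 543.87 N·m.
So T = 543.87 / (0.6561 × 4.8) = 172.71 N.
ΣF_y = 0: H_y = (23.1×9.81) − T sin 41° = 226.61 − 113.31 = 113.31 N.

|H_y| ≈ 113 N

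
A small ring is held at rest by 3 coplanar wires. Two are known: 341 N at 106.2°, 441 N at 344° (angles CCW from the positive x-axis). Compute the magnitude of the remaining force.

F ≈ 388 N

Sum the known components: ΣF_x = 328.8 N, ΣF_y = 205.9 N.
For equilibrium the remaining force must supply (−ΣF_x, −ΣF_y) = (-328.8, -205.9) N.
Magnitude = √((-328.8)² + (-205.9)²) = 387.9 N; direction = atan2(-205.9, -328.8) = 212.1°.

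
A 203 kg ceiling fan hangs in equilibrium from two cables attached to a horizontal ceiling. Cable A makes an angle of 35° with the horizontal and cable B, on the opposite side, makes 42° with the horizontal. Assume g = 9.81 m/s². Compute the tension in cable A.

Weight W = 203 × 9.81 = 1991 N acts straight down.
Horizontal: T_A cos 35° = T_B cos 42°  →  T_B = 1.102 T_A.
Vertical: T_A sin 35° + T_B sin 42° = 1991.
Substituting the horizontal relation into the vertical equation gives 1.311 T_A = 1991, so T_A = 1519 N.

T_A ≈ 1520 N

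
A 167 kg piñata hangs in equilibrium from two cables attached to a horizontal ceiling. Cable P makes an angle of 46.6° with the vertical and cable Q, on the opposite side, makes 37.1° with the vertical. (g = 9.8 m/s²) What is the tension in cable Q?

T_Q ≈ 1200 N

Angles from the horizontal: cable P is 90° − 46.6° = 43.4°, cable Q is 90° − 37.1° = 52.9°.
Weight W = 167 × 9.8 = 1637 N acts straight down.
Horizontal: T_P cos 43.4° = T_Q cos 52.9°  →  T_P = 0.8302 T_Q.
Vertical: T_P sin 43.4° + T_Q sin 52.9° = 1637.
Substituting the horizontal relation into the vertical equation gives 1.368 T_Q = 1637, so T_Q = 1196 N.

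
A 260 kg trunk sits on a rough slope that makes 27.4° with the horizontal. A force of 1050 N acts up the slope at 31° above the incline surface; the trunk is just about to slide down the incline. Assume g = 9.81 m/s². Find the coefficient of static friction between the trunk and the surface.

On the verge of sliding down the incline, friction is at its maximum μN and acts up the slope.
Perpendicular to incline: N = W cos 27.4° − P sin 31° = 2264 − 540.8 = 1724 N.
Along incline: P cos 31° + μN = W sin 27.4° → μ = (W sin 27.4° − P cos 31°) / N = 0.1588.

μ ≈ 0.159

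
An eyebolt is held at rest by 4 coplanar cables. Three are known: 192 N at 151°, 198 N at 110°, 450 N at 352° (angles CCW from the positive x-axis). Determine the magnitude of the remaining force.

Sum the known components: ΣF_x = 210 N, ΣF_y = 216.5 N.
For equilibrium the remaining force must supply (−ΣF_x, −ΣF_y) = (-210, -216.5) N.
Magnitude = √((-210)² + (-216.5)²) = 301.6 N; direction = atan2(-216.5, -210) = 225.9°.

F ≈ 302 N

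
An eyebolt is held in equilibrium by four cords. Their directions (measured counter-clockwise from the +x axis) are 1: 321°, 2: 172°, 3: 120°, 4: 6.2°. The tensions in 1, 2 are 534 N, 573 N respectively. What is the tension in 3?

Resolve: ΣF_x = 534 cos 321° + 573 cos 172° + T_3 cos 120° + T_4 cos 6.2° = 0.
        ΣF_y = 534 sin 321° + 573 sin 172° + T_3 sin 120° + T_4 sin 6.2° = 0.
The known terms sum to (-152.4, -256.3) N, so -0.5000 T_3 + 0.9942 T_4 = 152.4 and 0.8660 T_3 + 0.1080 T_4 = 256.3.
Solving simultaneously: T_3 = 260.5 N, T_4 = 284.3 N.

T_3 ≈ 261 N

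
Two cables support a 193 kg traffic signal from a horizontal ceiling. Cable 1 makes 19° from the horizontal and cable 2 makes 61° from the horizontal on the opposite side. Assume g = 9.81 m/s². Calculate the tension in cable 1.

T_1 ≈ 932 N

Weight W = 193 × 9.81 = 1893 N acts straight down.
Horizontal: T_1 cos 19° = T_2 cos 61°  →  T_2 = 1.95 T_1.
Vertical: T_1 sin 19° + T_2 sin 61° = 1893.
Substituting the horizontal relation into the vertical equation gives 2.031 T_1 = 1893, so T_1 = 932.1 N.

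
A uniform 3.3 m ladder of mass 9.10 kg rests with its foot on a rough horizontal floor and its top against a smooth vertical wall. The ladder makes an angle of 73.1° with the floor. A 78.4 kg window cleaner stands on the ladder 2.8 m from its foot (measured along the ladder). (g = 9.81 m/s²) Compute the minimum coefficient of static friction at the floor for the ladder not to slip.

ΣF_y = 0: N_floor = 9.10×9.81 + 78.4×9.81 = 858.38 N.
Torques about the foot: N_wall · 3.3 sin 73.1° = 9.10×9.81×1.65 cos 73.1° + 78.4×9.81×2.8 cos 73.1° → N_wall = 211.83 N.
ΣF_x = 0: f_floor = N_wall = 211.83 N.
μ_min = f_floor / N_floor = 211.83 / 858.38 = 0.2468.

μ_min ≈ 0.247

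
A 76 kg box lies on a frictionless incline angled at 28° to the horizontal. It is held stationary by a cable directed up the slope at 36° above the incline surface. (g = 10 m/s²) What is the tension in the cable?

Take axes along and perpendicular to the incline. Weight components: W sin 28° = 356.8 N down-slope, W cos 28° = 671 N into the surface.
Along incline: T cos 36° = W sin 28° → T = 441 N.
Perpendicular: N = W cos 28° − T sin 36° = 411.8 N.

T ≈ 441 N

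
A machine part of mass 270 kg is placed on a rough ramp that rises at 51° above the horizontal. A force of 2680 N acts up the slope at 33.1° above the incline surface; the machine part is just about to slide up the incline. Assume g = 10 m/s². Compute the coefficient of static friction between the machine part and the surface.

μ ≈ 0.623

On the verge of sliding up the incline, friction is at its maximum μN and acts down the slope.
Perpendicular to incline: N = W cos 51° − P sin 33.1° = 1699 − 1464 = 235.6 N.
Along incline: P cos 33.1° − μN = W sin 51° → μ = −(W sin 51° − P cos 33.1°) / N = 0.623.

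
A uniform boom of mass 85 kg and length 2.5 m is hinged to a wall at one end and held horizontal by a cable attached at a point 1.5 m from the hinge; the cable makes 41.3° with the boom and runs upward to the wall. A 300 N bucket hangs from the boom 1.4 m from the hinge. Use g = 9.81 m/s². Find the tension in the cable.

T ≈ 1480 N

Take torques about the hinge: T sin 41.3° · 1.5 = 85×9.81×1.25 + 300×1.4 = 1462.3 N·m.
So T = 1462.3 / (0.6600 × 1.5) = 1477.1 N.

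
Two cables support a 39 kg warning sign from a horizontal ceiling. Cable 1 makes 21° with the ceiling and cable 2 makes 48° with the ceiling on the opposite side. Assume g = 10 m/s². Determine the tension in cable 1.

T_1 ≈ 280 N

Weight W = 39 × 10 = 390 N acts straight down.
Horizontal: T_1 cos 21° = T_2 cos 48°  →  T_2 = 1.395 T_1.
Vertical: T_1 sin 21° + T_2 sin 48° = 390.
Substituting the horizontal relation into the vertical equation gives 1.395 T_1 = 390, so T_1 = 279.5 N.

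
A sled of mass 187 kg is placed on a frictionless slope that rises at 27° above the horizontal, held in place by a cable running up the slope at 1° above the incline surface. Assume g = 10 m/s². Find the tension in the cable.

Take axes along and perpendicular to the incline. Weight components: W sin 27° = 849 N down-slope, W cos 27° = 1666 N into the surface.
Along incline: T cos 1° = W sin 27° → T = 849.1 N.
Perpendicular: N = W cos 27° − T sin 1° = 1651 N.

T ≈ 849 N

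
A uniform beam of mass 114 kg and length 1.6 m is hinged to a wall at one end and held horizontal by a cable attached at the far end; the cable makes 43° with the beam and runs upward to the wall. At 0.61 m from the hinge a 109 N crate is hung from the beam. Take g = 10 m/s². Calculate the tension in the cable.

T ≈ 897 N

Take torques about the hinge: T sin 43° · 1.6 = 114×10×0.8 + 109×0.61 = 978.49 N·m.
So T = 978.49 / (0.6820 × 1.6) = 896.71 N.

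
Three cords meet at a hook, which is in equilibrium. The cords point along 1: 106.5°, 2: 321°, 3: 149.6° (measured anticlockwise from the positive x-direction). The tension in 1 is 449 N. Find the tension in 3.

T_3 ≈ 1700 N

Resolve: ΣF_x = 449 cos 106.5° + T_2 cos 321° + T_3 cos 149.6° = 0.
        ΣF_y = 449 sin 106.5° + T_2 sin 321° + T_3 sin 149.6° = 0.
The known terms sum to (-127.5, 430.5) N, so 0.7771 T_2 − 0.8625 T_3 = 127.5 and -0.6293 T_2 + 0.5060 T_3 = -430.5.
Solving simultaneously: T_2 = 2052 N, T_3 = 1701 N.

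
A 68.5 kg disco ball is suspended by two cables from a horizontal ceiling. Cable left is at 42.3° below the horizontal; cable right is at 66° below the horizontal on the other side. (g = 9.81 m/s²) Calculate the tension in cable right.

T_right ≈ 523 N

Weight W = 68.5 × 9.81 = 672 N acts straight down.
Horizontal: T_left cos 42.3° = T_right cos 66°  →  T_left = 0.5499 T_right.
Vertical: T_left sin 42.3° + T_right sin 66° = 672.
Substituting the horizontal relation into the vertical equation gives 1.284 T_right = 672, so T_right = 523.5 N.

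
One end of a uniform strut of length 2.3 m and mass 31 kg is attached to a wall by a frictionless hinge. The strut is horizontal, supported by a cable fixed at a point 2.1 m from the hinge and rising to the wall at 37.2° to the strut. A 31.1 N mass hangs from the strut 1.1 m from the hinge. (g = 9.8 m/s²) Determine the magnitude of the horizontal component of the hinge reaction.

H_x ≈ 241 N

Take torques about the hinge: T sin 37.2° · 2.1 = 31×9.8×1.15 + 31.1×1.1 = 383.58 N·m.
So T = 383.58 / (0.6046 × 2.1) = 302.11 N.
ΣF_x = 0: H_x = T cos 37.2° = 240.64 N.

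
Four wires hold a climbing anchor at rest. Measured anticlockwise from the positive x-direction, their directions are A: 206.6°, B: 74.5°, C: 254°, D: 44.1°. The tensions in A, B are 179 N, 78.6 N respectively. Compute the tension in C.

Resolve: ΣF_x = 179 cos 206.6° + 78.6 cos 74.5° + T_C cos 254° + T_D cos 44.1° = 0.
        ΣF_y = 179 sin 206.6° + 78.6 sin 74.5° + T_C sin 254° + T_D sin 44.1° = 0.
The known terms sum to (-139, -4.408) N, so -0.2756 T_C + 0.7181 T_D = 139 and -0.9613 T_C + 0.6959 T_D = 4.408.
Solving simultaneously: T_C = 187.8 N, T_D = 265.7 N.

T_C ≈ 188 N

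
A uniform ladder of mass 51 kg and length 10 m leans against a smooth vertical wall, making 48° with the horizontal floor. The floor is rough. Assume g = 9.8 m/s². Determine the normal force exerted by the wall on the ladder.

N_wall ≈ 225 N

Torques about the foot: N_wall · 10 sin 48° = 51×9.8×5 cos 48° → N_wall = 225.01 N.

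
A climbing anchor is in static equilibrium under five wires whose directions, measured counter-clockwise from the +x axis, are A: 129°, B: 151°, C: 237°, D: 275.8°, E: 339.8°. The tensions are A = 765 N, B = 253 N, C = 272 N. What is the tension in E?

T_E ≈ 887 N

Resolve: ΣF_x = 765 cos 129° + 253 cos 151° + 272 cos 237° + T_D cos 275.8° + T_E cos 339.8° = 0.
        ΣF_y = 765 sin 129° + 253 sin 151° + 272 sin 237° + T_D sin 275.8° + T_E sin 339.8° = 0.
The known terms sum to (-850.9, 489.1) N, so 0.1011 T_D + 0.9385 T_E = 850.9 and -0.9949 T_D − 0.3453 T_E = -489.1.
Solving simultaneously: T_D = 183.8 N, T_E = 886.8 N.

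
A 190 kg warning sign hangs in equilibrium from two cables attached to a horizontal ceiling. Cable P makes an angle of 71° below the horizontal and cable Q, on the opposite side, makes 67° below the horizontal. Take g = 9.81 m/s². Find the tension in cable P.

Weight W = 190 × 9.81 = 1864 N acts straight down.
Horizontal: T_P cos 71° = T_Q cos 67°  →  T_Q = 0.8332 T_P.
Vertical: T_P sin 71° + T_Q sin 67° = 1864.
Substituting the horizontal relation into the vertical equation gives 1.713 T_P = 1864, so T_P = 1088 N.

T_P ≈ 1090 N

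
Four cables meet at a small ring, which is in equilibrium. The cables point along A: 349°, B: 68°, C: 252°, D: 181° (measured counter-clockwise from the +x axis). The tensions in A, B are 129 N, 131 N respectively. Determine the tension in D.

Resolve: ΣF_x = 129 cos 349° + 131 cos 68° + T_C cos 252° + T_D cos 181° = 0.
        ΣF_y = 129 sin 349° + 131 sin 68° + T_C sin 252° + T_D sin 181° = 0.
The known terms sum to (175.7, 96.85) N, so -0.3090 T_C − 0.9998 T_D = -175.7 and -0.9511 T_C − 0.0175 T_D = -96.85.
Solving simultaneously: T_C = 99.17 N, T_D = 145.1 N.

T_D ≈ 145 N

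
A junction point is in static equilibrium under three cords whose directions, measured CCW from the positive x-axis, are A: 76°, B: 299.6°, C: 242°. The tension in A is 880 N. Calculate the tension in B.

Resolve: ΣF_x = 880 cos 76° + T_B cos 299.6° + T_C cos 242° = 0.
        ΣF_y = 880 sin 76° + T_B sin 299.6° + T_C sin 242° = 0.
The known terms sum to (212.9, 853.9) N, so 0.4939 T_B − 0.4695 T_C = -212.9 and -0.8695 T_B − 0.8829 T_C = -853.9.
Solving simultaneously: T_B = 252.1 N, T_C = 718.8 N.

T_B ≈ 252 N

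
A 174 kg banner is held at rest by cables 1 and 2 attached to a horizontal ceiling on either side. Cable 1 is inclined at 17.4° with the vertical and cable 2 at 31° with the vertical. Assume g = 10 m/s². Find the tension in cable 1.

Angles from the horizontal: cable 1 is 90° − 17.4° = 72.6°, cable 2 is 90° − 31° = 59°.
Weight W = 174 × 10 = 1740 N acts straight down.
Horizontal: T_1 cos 72.6° = T_2 cos 59°  →  T_2 = 0.5806 T_1.
Vertical: T_1 sin 72.6° + T_2 sin 59° = 1740.
Substituting the horizontal relation into the vertical equation gives 1.452 T_1 = 1740, so T_1 = 1198 N.

T_1 ≈ 1200 N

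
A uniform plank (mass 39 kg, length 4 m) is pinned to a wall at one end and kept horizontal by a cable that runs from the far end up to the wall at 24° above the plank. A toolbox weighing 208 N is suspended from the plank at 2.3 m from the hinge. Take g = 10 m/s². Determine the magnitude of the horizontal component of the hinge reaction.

H_x ≈ 707 N

Take torques about the hinge: T sin 24° · 4 = 39×10×2 + 208×2.3 = 1258.4 N·m.
So T = 1258.4 / (0.4067 × 4) = 773.47 N.
ΣF_x = 0: H_x = T cos 24° = 706.6 N.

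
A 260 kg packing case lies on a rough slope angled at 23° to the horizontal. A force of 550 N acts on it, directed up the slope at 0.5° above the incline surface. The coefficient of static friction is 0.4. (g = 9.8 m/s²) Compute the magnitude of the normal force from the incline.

Axes along / perpendicular to the incline. W sin 23° = 995.6 N down-slope; W cos 23° = 2345 N into the surface.
Perpendicular: N = W cos 23° − P sin 0.5° = 2345 − 4.8 = 2341 N.
Along incline: P cos 0.5° + f = W sin 23° (friction acts up-slope) → f = 995.6 − 550 = 445.6 N.
|f| = 445.6 N ≤ μN = 936.3 N, so the packing case is indeed static.

N ≈ 2340 N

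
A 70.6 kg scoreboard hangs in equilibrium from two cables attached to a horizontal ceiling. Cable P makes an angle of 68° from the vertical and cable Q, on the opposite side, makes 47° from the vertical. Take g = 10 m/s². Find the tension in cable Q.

Angles from the horizontal: cable P is 90° − 68° = 22°, cable Q is 90° − 47° = 43°.
Weight W = 70.6 × 10 = 706 N acts straight down.
Horizontal: T_P cos 22° = T_Q cos 43°  →  T_P = 0.7888 T_Q.
Vertical: T_P sin 22° + T_Q sin 43° = 706.
Substituting the horizontal relation into the vertical equation gives 0.9775 T_Q = 706, so T_Q = 722.3 N.

T_Q ≈ 722 N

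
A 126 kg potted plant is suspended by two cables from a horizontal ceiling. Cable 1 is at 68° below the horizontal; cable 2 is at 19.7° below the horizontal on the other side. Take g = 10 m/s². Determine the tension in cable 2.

Weight W = 126 × 10 = 1260 N acts straight down.
Horizontal: T_1 cos 68° = T_2 cos 19.7°  →  T_1 = 2.513 T_2.
Vertical: T_1 sin 68° + T_2 sin 19.7° = 1260.
Substituting the horizontal relation into the vertical equation gives 2.667 T_2 = 1260, so T_2 = 472.4 N.

T_2 ≈ 472 N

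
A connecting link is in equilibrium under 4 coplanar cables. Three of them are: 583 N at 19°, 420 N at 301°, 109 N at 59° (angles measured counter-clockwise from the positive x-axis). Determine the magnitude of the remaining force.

Sum the known components: ΣF_x = 823.7 N, ΣF_y = -76.77 N.
For equilibrium the remaining force must supply (−ΣF_x, −ΣF_y) = (-823.7, 76.77) N.
Magnitude = √((-823.7)² + (76.77)²) = 827.3 N; direction = atan2(76.77, -823.7) = 174.7°.

F ≈ 827 N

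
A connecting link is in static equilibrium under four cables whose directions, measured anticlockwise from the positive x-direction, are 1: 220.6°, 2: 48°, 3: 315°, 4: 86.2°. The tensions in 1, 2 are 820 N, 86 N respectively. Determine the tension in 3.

Resolve: ΣF_x = 820 cos 220.6° + 86 cos 48° + T_3 cos 315° + T_4 cos 86.2° = 0.
        ΣF_y = 820 sin 220.6° + 86 sin 48° + T_3 sin 315° + T_4 sin 86.2° = 0.
The known terms sum to (-565.1, -469.7) N, so 0.7071 T_3 + 0.0663 T_4 = 565.1 and -0.7071 T_3 + 0.9978 T_4 = 469.7.
Solving simultaneously: T_3 = 708 N, T_4 = 972.5 N.

T_3 ≈ 708 N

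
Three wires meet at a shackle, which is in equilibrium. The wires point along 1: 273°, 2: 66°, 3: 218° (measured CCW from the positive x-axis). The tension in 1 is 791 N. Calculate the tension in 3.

T_3 ≈ 765 N

Resolve: ΣF_x = 791 cos 273° + T_2 cos 66° + T_3 cos 218° = 0.
        ΣF_y = 791 sin 273° + T_2 sin 66° + T_3 sin 218° = 0.
The known terms sum to (41.4, -789.9) N, so 0.4067 T_2 − 0.7880 T_3 = -41.4 and 0.9135 T_2 − 0.6157 T_3 = 789.9.
Solving simultaneously: T_2 = 1380 N, T_3 = 764.9 N.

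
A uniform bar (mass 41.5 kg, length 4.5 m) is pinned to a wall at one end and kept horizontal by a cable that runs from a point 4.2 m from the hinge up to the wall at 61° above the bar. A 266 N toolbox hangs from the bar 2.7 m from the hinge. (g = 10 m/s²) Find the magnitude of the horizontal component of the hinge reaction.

Take torques about the hinge: T sin 61° · 4.2 = 41.5×10×2.25 + 266×2.7 = 1652 N·m.
So T = 1652 / (0.8746 × 4.2) = 449.71 N.
ΣF_x = 0: H_x = T cos 61° = 218.02 N.

H_x ≈ 218 N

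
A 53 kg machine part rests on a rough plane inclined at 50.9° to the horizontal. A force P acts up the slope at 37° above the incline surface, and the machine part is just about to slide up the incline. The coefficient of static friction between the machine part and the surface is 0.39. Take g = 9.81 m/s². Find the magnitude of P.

On the verge of sliding up the incline, friction equals μN and acts down the slope.
Perpendicular: N + P sin 37° = W cos 50.9° = 327.9 N.
Along incline: P cos 37° = W sin 50.9° + μN  with W sin 50.9° = 403.5 N.
Solving the pair for P and N: P = 514.2 N, N = 18.44 N (and f = μN = 7.191 N).

P ≈ 514 N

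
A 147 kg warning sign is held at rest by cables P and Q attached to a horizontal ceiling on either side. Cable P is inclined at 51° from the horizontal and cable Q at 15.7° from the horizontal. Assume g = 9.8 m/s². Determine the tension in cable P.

T_P ≈ 1510 N

Weight W = 147 × 9.8 = 1441 N acts straight down.
Horizontal: T_P cos 51° = T_Q cos 15.7°  →  T_Q = 0.6537 T_P.
Vertical: T_P sin 51° + T_Q sin 15.7° = 1441.
Substituting the horizontal relation into the vertical equation gives 0.954 T_P = 1441, so T_P = 1510 N.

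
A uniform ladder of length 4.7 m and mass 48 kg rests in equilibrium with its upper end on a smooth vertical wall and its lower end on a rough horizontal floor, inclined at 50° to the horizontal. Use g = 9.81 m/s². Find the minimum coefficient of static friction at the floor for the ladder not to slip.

μ_min ≈ 0.420

ΣF_y = 0: N_floor = 48×9.81 = 470.88 N.
Torques about the foot: N_wall · 4.7 sin 50° = 48×9.81×2.35 cos 50° → N_wall = 197.56 N.
ΣF_x = 0: f_floor = N_wall = 197.56 N.
μ_min = f_floor / N_floor = 197.56 / 470.88 = 0.4195.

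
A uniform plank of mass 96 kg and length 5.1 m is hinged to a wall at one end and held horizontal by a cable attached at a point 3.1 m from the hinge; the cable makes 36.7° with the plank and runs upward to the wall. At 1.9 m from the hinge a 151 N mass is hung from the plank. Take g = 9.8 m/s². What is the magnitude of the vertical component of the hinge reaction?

|H_y| ≈ 225 N

Take torques about the hinge: T sin 36.7° · 3.1 = 96×9.8×2.55 + 151×1.9 = 2685.9 N·m.
So T = 2685.9 / (0.5976 × 3.1) = 1449.8 N.
ΣF_y = 0: H_y = (96×9.8 + 151) − T sin 36.7° = 1091.8 − 866.43 = 225.37 N.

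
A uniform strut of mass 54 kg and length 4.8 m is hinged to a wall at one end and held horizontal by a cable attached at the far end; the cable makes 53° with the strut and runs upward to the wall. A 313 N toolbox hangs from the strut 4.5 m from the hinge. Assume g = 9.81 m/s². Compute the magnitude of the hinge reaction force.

Take torques about the hinge: T sin 53° · 4.8 = 54×9.81×2.4 + 313×4.5 = 2679.9 N·m.
So T = 2679.9 / (0.7986 × 4.8) = 699.08 N.
ΣF_x = 0: H_x = T cos 53° = 420.71 N.
ΣF_y = 0: H_y = (54×9.81 + 313) − T sin 53° = 842.74 − 558.31 = 284.43 N.
|H| = √(H_x² + H_y²) = √((420.71)² + (284.43)²) = 507.84 N.

|H| ≈ 508 N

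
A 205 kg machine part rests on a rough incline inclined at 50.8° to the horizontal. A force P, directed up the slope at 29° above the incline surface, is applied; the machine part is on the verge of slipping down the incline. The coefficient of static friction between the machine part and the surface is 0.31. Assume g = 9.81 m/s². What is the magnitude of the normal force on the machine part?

N ≈ 492 N

On the verge of sliding down the incline, friction equals μN and acts up the slope.
Perpendicular: N + P sin 29° = W cos 50.8° = 1271 N.
Along incline: P cos 29° + μN = W sin 50.8° with W sin 50.8° = 1558 N.
Solving the pair for P and N: P = 1608 N, N = 491.7 N (and f = μN = 152.4 N).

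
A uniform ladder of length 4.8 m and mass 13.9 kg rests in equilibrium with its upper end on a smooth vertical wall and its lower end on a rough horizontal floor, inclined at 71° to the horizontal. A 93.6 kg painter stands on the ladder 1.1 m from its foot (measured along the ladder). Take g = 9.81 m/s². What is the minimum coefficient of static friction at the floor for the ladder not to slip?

μ_min ≈ 0.0910

ΣF_y = 0: N_floor = 13.9×9.81 + 93.6×9.81 = 1054.6 N.
Torques about the foot: N_wall · 4.8 sin 71° = 13.9×9.81×2.4 cos 71° + 93.6×9.81×1.1 cos 71° → N_wall = 95.931 N.
ΣF_x = 0: f_floor = N_wall = 95.931 N.
μ_min = f_floor / N_floor = 95.931 / 1054.6 = 0.09097.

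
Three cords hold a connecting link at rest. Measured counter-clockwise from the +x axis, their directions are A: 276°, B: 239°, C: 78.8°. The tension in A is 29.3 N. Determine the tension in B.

Resolve: ΣF_x = 29.3 cos 276° + T_B cos 239° + T_C cos 78.8° = 0.
        ΣF_y = 29.3 sin 276° + T_B sin 239° + T_C sin 78.8° = 0.
The known terms sum to (3.063, -29.14) N, so -0.5150 T_B + 0.1942 T_C = -3.063 and -0.8572 T_B + 0.9810 T_C = 29.14.
Solving simultaneously: T_B = 25.58 N, T_C = 52.06 N.

T_B ≈ 25.6 N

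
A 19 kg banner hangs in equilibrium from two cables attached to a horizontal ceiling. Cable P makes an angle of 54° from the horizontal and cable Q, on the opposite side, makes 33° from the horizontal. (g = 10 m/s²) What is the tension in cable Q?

T_Q ≈ 112 N

Weight W = 19 × 10 = 190 N acts straight down.
Horizontal: T_P cos 54° = T_Q cos 33°  →  T_P = 1.427 T_Q.
Vertical: T_P sin 54° + T_Q sin 33° = 190.
Substituting the horizontal relation into the vertical equation gives 1.699 T_Q = 190, so T_Q = 111.8 N.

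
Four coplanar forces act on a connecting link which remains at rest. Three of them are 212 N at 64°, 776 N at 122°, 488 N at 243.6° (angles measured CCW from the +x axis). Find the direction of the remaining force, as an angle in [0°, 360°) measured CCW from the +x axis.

Sum the known components: ΣF_x = -535.3 N, ΣF_y = 411.5 N.
For equilibrium the remaining force must supply (−ΣF_x, −ΣF_y) = (535.3, -411.5) N.
Magnitude = √((535.3)² + (-411.5)²) = 675.2 N; direction = atan2(-411.5, 535.3) = 322.4°.

θ ≈ 322°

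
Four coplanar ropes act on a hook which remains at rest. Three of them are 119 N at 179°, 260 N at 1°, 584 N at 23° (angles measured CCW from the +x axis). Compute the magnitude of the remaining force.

Sum the known components: ΣF_x = 678.6 N, ΣF_y = 234.8 N.
For equilibrium the remaining force must supply (−ΣF_x, −ΣF_y) = (-678.6, -234.8) N.
Magnitude = √((-678.6)² + (-234.8)²) = 718 N; direction = atan2(-234.8, -678.6) = 199.1°.

F ≈ 718 N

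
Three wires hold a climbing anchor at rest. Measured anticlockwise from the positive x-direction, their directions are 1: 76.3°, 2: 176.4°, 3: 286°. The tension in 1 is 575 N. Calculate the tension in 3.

T_3 ≈ 601 N

Resolve: ΣF_x = 575 cos 76.3° + T_2 cos 176.4° + T_3 cos 286° = 0.
        ΣF_y = 575 sin 76.3° + T_2 sin 176.4° + T_3 sin 286° = 0.
The known terms sum to (136.2, 558.6) N, so -0.9980 T_2 + 0.2756 T_3 = -136.2 and 0.0628 T_2 − 0.9613 T_3 = -558.6.
Solving simultaneously: T_2 = 302.4 N, T_3 = 600.9 N.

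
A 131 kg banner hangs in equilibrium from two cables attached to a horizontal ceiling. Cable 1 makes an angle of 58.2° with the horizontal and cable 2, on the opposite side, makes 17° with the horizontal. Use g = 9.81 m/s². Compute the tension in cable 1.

Weight W = 131 × 9.81 = 1285 N acts straight down.
Horizontal: T_1 cos 58.2° = T_2 cos 17°  →  T_2 = 0.551 T_1.
Vertical: T_1 sin 58.2° + T_2 sin 17° = 1285.
Substituting the horizontal relation into the vertical equation gives 1.011 T_1 = 1285, so T_1 = 1271 N.

T_1 ≈ 1270 N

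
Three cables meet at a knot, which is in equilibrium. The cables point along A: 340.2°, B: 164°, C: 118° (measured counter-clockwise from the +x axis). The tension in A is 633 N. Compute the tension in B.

T_B ≈ 591 N

Resolve: ΣF_x = 633 cos 340.2° + T_B cos 164° + T_C cos 118° = 0.
        ΣF_y = 633 sin 340.2° + T_B sin 164° + T_C sin 118° = 0.
The known terms sum to (595.6, -214.4) N, so -0.9613 T_B − 0.4695 T_C = -595.6 and 0.2756 T_B + 0.8829 T_C = 214.4.
Solving simultaneously: T_B = 591.1 N, T_C = 58.32 N.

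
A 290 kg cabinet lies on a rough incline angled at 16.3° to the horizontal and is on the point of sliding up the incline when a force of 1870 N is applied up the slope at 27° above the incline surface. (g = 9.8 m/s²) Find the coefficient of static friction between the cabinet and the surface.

μ ≈ 0.462

On the verge of sliding up the incline, friction is at its maximum μN and acts down the slope.
Perpendicular to incline: N = W cos 16.3° − P sin 27° = 2728 − 849 = 1879 N.
Along incline: P cos 27° − μN = W sin 16.3° → μ = −(W sin 16.3° − P cos 27°) / N = 0.4623.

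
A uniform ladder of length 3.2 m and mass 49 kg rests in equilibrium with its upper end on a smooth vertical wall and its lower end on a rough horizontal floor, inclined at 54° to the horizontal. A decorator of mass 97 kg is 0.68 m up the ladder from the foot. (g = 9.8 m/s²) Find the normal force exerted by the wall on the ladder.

N_wall ≈ 321 N

Torques about the foot: N_wall · 3.2 sin 54° = 49×9.8×1.6 cos 54° + 97×9.8×0.68 cos 54° → N_wall = 321.21 N.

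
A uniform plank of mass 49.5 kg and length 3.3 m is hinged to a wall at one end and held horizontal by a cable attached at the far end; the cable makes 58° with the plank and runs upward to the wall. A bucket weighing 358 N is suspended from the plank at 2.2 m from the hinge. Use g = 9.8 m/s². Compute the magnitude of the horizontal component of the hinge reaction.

Take torques about the hinge: T sin 58° · 3.3 = 49.5×9.8×1.65 + 358×2.2 = 1588 N·m.
So T = 1588 / (0.8480 × 3.3) = 567.44 N.
ΣF_x = 0: H_x = T cos 58° = 300.7 N.

H_x ≈ 301 N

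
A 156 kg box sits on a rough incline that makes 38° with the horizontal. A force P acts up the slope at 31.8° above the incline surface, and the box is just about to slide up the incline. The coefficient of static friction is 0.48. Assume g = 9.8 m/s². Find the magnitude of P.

On the verge of sliding up the incline, friction equals μN and acts down the slope.
Perpendicular: N + P sin 31.8° = W cos 38° = 1205 N.
Along incline: P cos 31.8° = W sin 38° + μN  with W sin 38° = 941.2 N.
Solving the pair for P and N: P = 1378 N, N = 478.7 N (and f = μN = 229.8 N).

P ≈ 1380 N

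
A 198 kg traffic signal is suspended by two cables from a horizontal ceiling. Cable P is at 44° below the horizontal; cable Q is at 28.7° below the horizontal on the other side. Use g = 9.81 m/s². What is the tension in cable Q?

T_Q ≈ 1460 N

Weight W = 198 × 9.81 = 1942 N acts straight down.
Horizontal: T_P cos 44° = T_Q cos 28.7°  →  T_P = 1.219 T_Q.
Vertical: T_P sin 44° + T_Q sin 28.7° = 1942.
Substituting the horizontal relation into the vertical equation gives 1.327 T_Q = 1942, so T_Q = 1463 N.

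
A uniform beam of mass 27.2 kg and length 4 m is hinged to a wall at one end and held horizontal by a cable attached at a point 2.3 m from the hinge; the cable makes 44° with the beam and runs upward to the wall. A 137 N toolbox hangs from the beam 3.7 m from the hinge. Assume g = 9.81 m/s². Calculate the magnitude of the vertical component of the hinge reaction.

Take torques about the hinge: T sin 44° · 2.3 = 27.2×9.81×2 + 137×3.7 = 1040.6 N·m.
So T = 1040.6 / (0.6947 × 2.3) = 651.28 N.
ΣF_y = 0: H_y = (27.2×9.81 + 137) − T sin 44° = 403.83 − 452.42 = -48.587 N.

|H_y| ≈ 48.6 N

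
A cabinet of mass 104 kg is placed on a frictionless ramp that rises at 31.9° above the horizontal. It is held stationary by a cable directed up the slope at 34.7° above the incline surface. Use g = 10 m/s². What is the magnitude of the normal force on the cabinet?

Take axes along and perpendicular to the incline. Weight components: W sin 31.9° = 549.6 N down-slope, W cos 31.9° = 882.9 N into the surface.
Along incline: T cos 34.7° = W sin 31.9° → T = 668.5 N.
Perpendicular: N = W cos 31.9° − T sin 34.7° = 502.4 N.

N ≈ 502 N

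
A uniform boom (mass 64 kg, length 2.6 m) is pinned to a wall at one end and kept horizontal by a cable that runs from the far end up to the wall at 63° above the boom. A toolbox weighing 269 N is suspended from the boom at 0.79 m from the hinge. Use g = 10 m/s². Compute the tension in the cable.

T ≈ 451 N

Take torques about the hinge: T sin 63° · 2.6 = 64×10×1.3 + 269×0.79 = 1044.5 N·m.
So T = 1044.5 / (0.8910 × 2.6) = 450.88 N.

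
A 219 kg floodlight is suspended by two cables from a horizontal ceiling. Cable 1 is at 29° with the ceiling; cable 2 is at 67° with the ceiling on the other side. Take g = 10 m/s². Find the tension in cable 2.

T_2 ≈ 1930 N

Weight W = 219 × 10 = 2190 N acts straight down.
Horizontal: T_1 cos 29° = T_2 cos 67°  →  T_1 = 0.4467 T_2.
Vertical: T_1 sin 29° + T_2 sin 67° = 2190.
Substituting the horizontal relation into the vertical equation gives 1.137 T_2 = 2190, so T_2 = 1926 N.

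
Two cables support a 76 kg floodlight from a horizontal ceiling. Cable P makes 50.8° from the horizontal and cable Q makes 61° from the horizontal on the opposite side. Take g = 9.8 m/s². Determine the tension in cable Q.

T_Q ≈ 507 N

Weight W = 76 × 9.8 = 744.8 N acts straight down.
Horizontal: T_P cos 50.8° = T_Q cos 61°  →  T_P = 0.7671 T_Q.
Vertical: T_P sin 50.8° + T_Q sin 61° = 744.8.
Substituting the horizontal relation into the vertical equation gives 1.469 T_Q = 744.8, so T_Q = 507 N.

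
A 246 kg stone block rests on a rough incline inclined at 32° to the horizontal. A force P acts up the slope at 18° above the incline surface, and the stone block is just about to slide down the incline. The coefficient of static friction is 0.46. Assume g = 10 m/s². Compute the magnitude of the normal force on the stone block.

N ≈ 1950 N

On the verge of sliding down the incline, friction equals μN and acts up the slope.
Perpendicular: N + P sin 18° = W cos 32° = 2086 N.
Along incline: P cos 18° + μN = W sin 32° with W sin 32° = 1304 N.
Solving the pair for P and N: P = 425.2 N, N = 1955 N (and f = μN = 899.2 N).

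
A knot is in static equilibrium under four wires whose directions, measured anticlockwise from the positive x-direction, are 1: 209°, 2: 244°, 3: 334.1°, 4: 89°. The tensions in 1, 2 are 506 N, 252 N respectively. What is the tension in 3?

Resolve: ΣF_x = 506 cos 209° + 252 cos 244° + T_3 cos 334.1° + T_4 cos 89° = 0.
        ΣF_y = 506 sin 209° + 252 sin 244° + T_3 sin 334.1° + T_4 sin 89° = 0.
The known terms sum to (-553, -471.8) N, so 0.8996 T_3 + 0.0175 T_4 = 553 and -0.4368 T_3 + 0.9998 T_4 = 471.8.
Solving simultaneously: T_3 = 600.5 N, T_4 = 734.2 N.

T_3 ≈ 601 N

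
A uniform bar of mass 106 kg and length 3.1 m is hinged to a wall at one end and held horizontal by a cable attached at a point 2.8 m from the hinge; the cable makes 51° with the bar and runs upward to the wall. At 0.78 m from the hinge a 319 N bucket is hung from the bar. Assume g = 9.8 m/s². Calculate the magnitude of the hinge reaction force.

Take torques about the hinge: T sin 51° · 2.8 = 106×9.8×1.55 + 319×0.78 = 1859 N·m.
So T = 1859 / (0.7771 × 2.8) = 854.3 N.
ΣF_x = 0: H_x = T cos 51° = 537.63 N.
ΣF_y = 0: H_y = (106×9.8 + 319) − T sin 51° = 1357.8 − 663.91 = 693.89 N.
|H| = √(H_x² + H_y²) = √((537.63)² + (693.89)²) = 877.79 N.

|H| ≈ 878 N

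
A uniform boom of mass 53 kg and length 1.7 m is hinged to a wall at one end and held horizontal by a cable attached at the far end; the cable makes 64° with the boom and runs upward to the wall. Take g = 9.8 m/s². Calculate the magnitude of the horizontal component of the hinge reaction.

H_x ≈ 127 N

Take torques about the hinge: T sin 64° · 1.7 = 53×9.8×0.85 = 441.49 N·m.
So T = 441.49 / (0.8988 × 1.7) = 288.94 N.
ΣF_x = 0: H_x = T cos 64° = 126.66 N.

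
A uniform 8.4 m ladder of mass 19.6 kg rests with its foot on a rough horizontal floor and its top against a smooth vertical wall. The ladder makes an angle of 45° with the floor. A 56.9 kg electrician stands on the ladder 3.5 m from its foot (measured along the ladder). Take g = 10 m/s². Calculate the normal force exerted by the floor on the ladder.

N_floor ≈ 765 N

ΣF_y = 0: N_floor = 19.6×10 + 56.9×10 = 765 N.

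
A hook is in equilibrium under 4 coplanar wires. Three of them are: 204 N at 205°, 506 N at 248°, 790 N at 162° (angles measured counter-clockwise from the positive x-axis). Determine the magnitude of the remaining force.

F ≈ 1170 N

Sum the known components: ΣF_x = -1126 N, ΣF_y = -311.2 N.
For equilibrium the remaining force must supply (−ΣF_x, −ΣF_y) = (1126, 311.2) N.
Magnitude = √((1126)² + (311.2)²) = 1168 N; direction = atan2(311.2, 1126) = 15.5°.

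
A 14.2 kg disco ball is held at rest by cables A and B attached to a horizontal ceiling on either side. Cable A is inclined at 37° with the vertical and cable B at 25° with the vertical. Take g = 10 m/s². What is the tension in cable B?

T_B ≈ 96.8 N

Angles from the horizontal: cable A is 90° − 37° = 53°, cable B is 90° − 25° = 65°.
Weight W = 14.2 × 10 = 142 N acts straight down.
Horizontal: T_A cos 53° = T_B cos 65°  →  T_A = 0.7022 T_B.
Vertical: T_A sin 53° + T_B sin 65° = 142.
Substituting the horizontal relation into the vertical equation gives 1.467 T_B = 142, so T_B = 96.79 N.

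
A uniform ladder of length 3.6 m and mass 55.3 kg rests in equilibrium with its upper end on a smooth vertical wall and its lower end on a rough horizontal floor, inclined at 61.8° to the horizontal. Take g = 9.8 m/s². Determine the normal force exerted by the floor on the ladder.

N_floor ≈ 542 N

ΣF_y = 0: N_floor = 55.3×9.8 = 541.94 N.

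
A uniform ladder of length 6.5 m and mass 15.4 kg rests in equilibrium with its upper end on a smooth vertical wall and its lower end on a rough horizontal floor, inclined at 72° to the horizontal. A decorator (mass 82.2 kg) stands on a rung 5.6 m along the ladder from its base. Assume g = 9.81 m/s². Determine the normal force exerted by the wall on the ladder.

N_wall ≈ 250 N

Torques about the foot: N_wall · 6.5 sin 72° = 15.4×9.81×3.25 cos 72° + 82.2×9.81×5.6 cos 72° → N_wall = 250.27 N.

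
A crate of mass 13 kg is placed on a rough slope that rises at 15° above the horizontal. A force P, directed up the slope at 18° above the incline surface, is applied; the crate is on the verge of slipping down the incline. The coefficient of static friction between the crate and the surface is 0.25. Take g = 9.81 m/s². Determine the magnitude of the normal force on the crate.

N ≈ 122 N

On the verge of sliding down the incline, friction equals μN and acts up the slope.
Perpendicular: N + P sin 18° = W cos 15° = 123.2 N.
Along incline: P cos 18° + μN = W sin 15° with W sin 15° = 33.01 N.
Solving the pair for P and N: P = 2.53 N, N = 122.4 N (and f = μN = 30.6 N).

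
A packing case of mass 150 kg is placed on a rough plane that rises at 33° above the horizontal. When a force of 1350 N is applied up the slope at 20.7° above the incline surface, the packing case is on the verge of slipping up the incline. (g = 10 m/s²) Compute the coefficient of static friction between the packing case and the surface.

On the verge of sliding up the incline, friction is at its maximum μN and acts down the slope.
Perpendicular to incline: N = W cos 33° − P sin 20.7° = 1258 − 477.2 = 780.8 N.
Along incline: P cos 20.7° − μN = W sin 33° → μ = −(W sin 33° − P cos 20.7°) / N = 0.5711.

μ ≈ 0.571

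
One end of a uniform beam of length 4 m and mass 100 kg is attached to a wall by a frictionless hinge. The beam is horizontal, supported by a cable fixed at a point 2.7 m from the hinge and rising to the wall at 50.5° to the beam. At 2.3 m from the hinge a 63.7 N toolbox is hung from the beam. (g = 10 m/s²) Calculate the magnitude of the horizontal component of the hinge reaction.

Take torques about the hinge: T sin 50.5° · 2.7 = 100×10×2 + 63.7×2.3 = 2146.5 N·m.
So T = 2146.5 / (0.7716 × 2.7) = 1030.3 N.
ΣF_x = 0: H_x = T cos 50.5° = 655.35 N.

H_x ≈ 655 N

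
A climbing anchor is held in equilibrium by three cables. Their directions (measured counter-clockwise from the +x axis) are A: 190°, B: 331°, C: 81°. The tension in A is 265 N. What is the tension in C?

T_C ≈ 177 N

Resolve: ΣF_x = 265 cos 190° + T_B cos 331° + T_C cos 81° = 0.
        ΣF_y = 265 sin 190° + T_B sin 331° + T_C sin 81° = 0.
The known terms sum to (-261, -46.02) N, so 0.8746 T_B + 0.1564 T_C = 261 and -0.4848 T_B + 0.9877 T_C = 46.02.
Solving simultaneously: T_B = 266.6 N, T_C = 177.5 N.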